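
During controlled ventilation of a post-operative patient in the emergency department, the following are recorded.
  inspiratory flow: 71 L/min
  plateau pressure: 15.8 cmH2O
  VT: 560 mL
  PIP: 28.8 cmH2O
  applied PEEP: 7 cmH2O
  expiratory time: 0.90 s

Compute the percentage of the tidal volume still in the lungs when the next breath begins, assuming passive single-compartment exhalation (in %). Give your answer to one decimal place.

27.6

Flow: 71 L/min ÷ 60 = 1.1833 L/s.
R = (PIP − Pplat)/V̇ = (28.8 − 15.8) / 1.1833 = 13.0/1.1833 = 10.986 cmH2O·s/L.
C = Vt/(Pplat − PEEP) = 560.0 / (15.8 − 7) = 560.0/8.8 = 63.636 mL/cmH2O.
τ = R × C = 10.986 × 0.06364 L/cmH2O = 0.6991 s.
Fraction remaining at end-expiration = e^(−Te/τ) = e^(−0.90/0.6991) = 0.276 → 27.6%.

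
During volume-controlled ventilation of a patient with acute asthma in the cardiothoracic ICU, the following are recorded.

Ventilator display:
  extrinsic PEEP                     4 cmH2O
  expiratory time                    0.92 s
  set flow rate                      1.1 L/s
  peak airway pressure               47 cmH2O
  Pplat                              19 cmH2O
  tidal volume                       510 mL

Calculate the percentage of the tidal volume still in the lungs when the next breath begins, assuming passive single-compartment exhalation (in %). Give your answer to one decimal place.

34.5

R = (PIP − Pplat)/V̇ = (47 − 19) / 1.1 = 28.0/1.1 = 25.455 cmH2O·s/L.
C = Vt/(Pplat − PEEP) = 510.0 / (19 − 4) = 510.0/15.0 = 34.0 mL/cmH2O.
τ = R × C = 25.455 × 0.034 L/cmH2O = 0.8655 s.
Fraction remaining at end-expiration = e^(−Te/τ) = e^(−0.92/0.8655) = 0.3454 → 34.54%.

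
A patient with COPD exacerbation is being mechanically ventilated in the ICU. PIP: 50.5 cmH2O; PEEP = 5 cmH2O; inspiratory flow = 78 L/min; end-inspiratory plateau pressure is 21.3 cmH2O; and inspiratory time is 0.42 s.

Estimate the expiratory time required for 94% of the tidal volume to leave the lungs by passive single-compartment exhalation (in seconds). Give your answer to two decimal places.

Flow: 78 L/min ÷ 60 = 1.3 L/s.
Vt = flow × Ti = 1.3 L/s × 0.42 s × 1000 mL/L = 546.0 mL.
R = (PIP − Pplat)/V̇ = (50.5 − 21.3) / 1.3 = 29.2/1.3 = 22.462 cmH2O·s/L.
C = Vt/(Pplat − PEEP) = 546.0 / (21.3 − 5) = 546.0/16.3 = 33.497 mL/cmH2O.
τ = R × C = 22.462 × 0.0335 L/cmH2O = 0.7525 s.
t = −τ·ln(1 − 0.94) = −0.7525·ln(0.06) = 2.117 s.

2.12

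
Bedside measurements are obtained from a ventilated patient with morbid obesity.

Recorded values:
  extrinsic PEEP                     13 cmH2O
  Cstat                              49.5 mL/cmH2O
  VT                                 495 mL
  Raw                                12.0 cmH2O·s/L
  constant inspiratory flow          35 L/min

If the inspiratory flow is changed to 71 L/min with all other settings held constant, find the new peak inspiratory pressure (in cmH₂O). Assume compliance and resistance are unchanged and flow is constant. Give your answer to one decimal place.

Flow: 35 L/min ÷ 60 = 0.5833 L/s.
New flow: 71 L/min ÷ 60 = 1.1833 L/s.
PIP = Vt/C + R·V̇ + PEEP (constant-flow equation of motion).
Only the resistive term changes: ΔPIP = R × ΔV̇ = 12.0 × (1.1833 − 0.5833) = 12.0 × 0.6 = 7.2 cmH2O.
Original PIP = 495/49.5 + 12.0×0.5833 + 13 = 30.0 cmH2O; new PIP = 30.0 + (7.2) = 37.2 cmH2O.

37.2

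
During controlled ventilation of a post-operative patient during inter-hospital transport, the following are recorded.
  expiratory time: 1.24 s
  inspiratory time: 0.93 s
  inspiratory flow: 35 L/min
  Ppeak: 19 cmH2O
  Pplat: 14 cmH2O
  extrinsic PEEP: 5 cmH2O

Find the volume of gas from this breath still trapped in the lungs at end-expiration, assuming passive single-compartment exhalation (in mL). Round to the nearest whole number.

49

Flow: 35 L/min ÷ 60 = 0.5833 L/s.
Vt = flow × Ti = 0.5833 L/s × 0.93 s × 1000 mL/L = 542.47 mL.
R = (PIP − Pplat)/V̇ = (19 − 14) / 0.5833 = 5.0/0.5833 = 8.572 cmH2O·s/L.
C = Vt/(Pplat − PEEP) = 542.47 / (14 − 5) = 542.47/9.0 = 60.274 mL/cmH2O.
τ = R × C = 8.572 × 0.06027 L/cmH2O = 0.5166 s.
Fraction remaining = e^(−Te/τ) = e^(−1.24/0.5166) = 0.09069.
Trapped volume = 542.47 × 0.09069 = 49.197 mL.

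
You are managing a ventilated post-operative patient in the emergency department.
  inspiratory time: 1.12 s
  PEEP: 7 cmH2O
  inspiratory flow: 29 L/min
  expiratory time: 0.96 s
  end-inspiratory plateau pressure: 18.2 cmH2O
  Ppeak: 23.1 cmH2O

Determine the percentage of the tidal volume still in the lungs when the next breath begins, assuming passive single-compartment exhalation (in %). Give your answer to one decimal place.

Flow: 29 L/min ÷ 60 = 0.4833 L/s.
Vt = flow × Ti = 0.4833 L/s × 1.12 s × 1000 mL/L = 541.3 mL.
R = (PIP − Pplat)/V̇ = (23.1 − 18.2) / 0.4833 = 4.9/0.4833 = 10.139 cmH2O·s/L.
C = Vt/(Pplat − PEEP) = 541.3 / (18.2 − 7) = 541.3/11.2 = 48.33 mL/cmH2O.
τ = R × C = 10.139 × 0.04833 L/cmH2O = 0.49 s.
Fraction remaining at end-expiration = e^(−Te/τ) = e^(−0.96/0.49) = 0.141 → 14.1%.

14.1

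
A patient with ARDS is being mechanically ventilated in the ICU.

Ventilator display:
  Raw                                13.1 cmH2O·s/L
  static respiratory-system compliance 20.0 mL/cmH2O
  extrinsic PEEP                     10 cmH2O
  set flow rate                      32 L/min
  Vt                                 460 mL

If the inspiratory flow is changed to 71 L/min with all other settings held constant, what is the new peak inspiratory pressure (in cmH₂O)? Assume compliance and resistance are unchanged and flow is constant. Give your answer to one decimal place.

Flow: 32 L/min ÷ 60 = 0.5333 L/s.
New flow: 71 L/min ÷ 60 = 1.1833 L/s.
PIP = Vt/C + R·V̇ + PEEP (constant-flow equation of motion).
Only the resistive term changes: ΔPIP = R × ΔV̇ = 13.1 × (1.1833 − 0.5333) = 13.1 × 0.65 = 8.515 cmH2O.
Original PIP = 460/20.0 + 13.1×0.5333 + 10 = 39.986 cmH2O; new PIP = 39.986 + (8.515) = 48.501 cmH2O.

48.5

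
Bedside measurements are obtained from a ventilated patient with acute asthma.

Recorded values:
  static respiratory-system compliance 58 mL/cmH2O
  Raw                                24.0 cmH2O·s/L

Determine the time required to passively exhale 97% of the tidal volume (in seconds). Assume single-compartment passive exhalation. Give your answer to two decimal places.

τ = R × C = 24.0 × 58 mL/cmH2O = 24.0 × 0.058 L/cmH2O = 1.392 s.
Exhaled fraction f = 1 − e^(−t/τ) → t = −τ·ln(1 − f) = −1.392·ln(0.03) = 4.881 s.

4.88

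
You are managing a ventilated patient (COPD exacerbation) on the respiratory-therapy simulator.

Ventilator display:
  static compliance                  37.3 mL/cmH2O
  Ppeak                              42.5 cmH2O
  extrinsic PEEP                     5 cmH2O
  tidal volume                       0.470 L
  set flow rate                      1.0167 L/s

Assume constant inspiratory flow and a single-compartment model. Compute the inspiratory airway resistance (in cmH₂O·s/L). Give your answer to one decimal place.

24.5

Equation of motion (constant flow): PIP = Vt/C + R·V̇ + PEEP.
R·V̇ = PIP − Vt/C − PEEP = 42.5 − 470/37.3 − 5 = 42.5 − 12.601 − 5 = 24.899 cmH2O.
R = 24.899 / 1.0167 = 24.49 cmH2O·s/L.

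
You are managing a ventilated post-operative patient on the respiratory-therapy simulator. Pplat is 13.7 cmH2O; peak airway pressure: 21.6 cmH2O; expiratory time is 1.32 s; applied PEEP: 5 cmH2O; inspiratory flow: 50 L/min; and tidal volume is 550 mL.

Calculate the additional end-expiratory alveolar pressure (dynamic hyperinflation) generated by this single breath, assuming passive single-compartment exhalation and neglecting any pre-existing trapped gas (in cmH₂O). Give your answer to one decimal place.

1.0

Flow: 50 L/min ÷ 60 = 0.8333 L/s.
R = (PIP − Pplat)/V̇ = (21.6 − 13.7) / 0.8333 = 7.9/0.8333 = 9.48 cmH2O·s/L.
C = Vt/(Pplat − PEEP) = 550.0 / (13.7 − 5) = 550.0/8.7 = 63.218 mL/cmH2O.
τ = R × C = 9.48 × 0.06322 L/cmH2O = 0.5993 s.
Fraction remaining = e^(−Te/τ) = e^(−1.32/0.5993) = 0.1105; trapped volume = 550.0 × 0.1105 = 60.775 mL.
Additional alveolar pressure from trapping ≈ V_trapped / C = 60.775 / 63.218 = 0.9614 cmH2O.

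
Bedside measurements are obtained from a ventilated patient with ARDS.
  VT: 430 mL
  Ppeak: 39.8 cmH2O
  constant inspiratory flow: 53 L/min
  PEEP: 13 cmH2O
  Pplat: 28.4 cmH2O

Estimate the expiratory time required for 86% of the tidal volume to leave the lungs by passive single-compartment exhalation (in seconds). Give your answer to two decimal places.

0.71

Flow: 53 L/min ÷ 60 = 0.8833 L/s.
R = (PIP − Pplat)/V̇ = (39.8 − 28.4) / 0.8833 = 11.4/0.8833 = 12.906 cmH2O·s/L.
C = Vt/(Pplat − PEEP) = 430.0 / (28.4 − 13) = 430.0/15.4 = 27.922 mL/cmH2O.
τ = R × C = 12.906 × 0.02792 L/cmH2O = 0.3603 s.
t = −τ·ln(1 − 0.86) = −0.3603·ln(0.14) = 0.7084 s.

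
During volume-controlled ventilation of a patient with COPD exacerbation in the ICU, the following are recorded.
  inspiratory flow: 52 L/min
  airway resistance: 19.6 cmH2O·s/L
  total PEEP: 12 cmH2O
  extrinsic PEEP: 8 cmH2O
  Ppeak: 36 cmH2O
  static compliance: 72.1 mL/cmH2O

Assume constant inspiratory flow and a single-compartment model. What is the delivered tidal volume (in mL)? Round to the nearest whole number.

506

Flow: 52 L/min ÷ 60 = 0.8667 L/s.
Total PEEP = 12 cmH2O (set 8 + intrinsic 4); this is the baseline alveolar pressure.
Equation of motion (constant flow): PIP = Vt/C + R·V̇ + PEEP.
Vt/C = PIP − R·V̇ − PEEP = 36 − 16.987 − 12 = 7.013 cmH2O.
Vt = C × 7.013 = 72.1 × 7.013 = 505.64 mL.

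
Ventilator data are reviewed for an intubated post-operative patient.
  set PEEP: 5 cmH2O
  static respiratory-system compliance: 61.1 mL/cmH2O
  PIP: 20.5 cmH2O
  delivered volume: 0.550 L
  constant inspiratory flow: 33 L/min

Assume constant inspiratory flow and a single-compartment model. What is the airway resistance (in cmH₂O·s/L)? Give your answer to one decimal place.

Flow: 33 L/min ÷ 60 = 0.55 L/s.
Equation of motion (constant flow): PIP = Vt/C + R·V̇ + PEEP.
R·V̇ = PIP − Vt/C − PEEP = 20.5 − 550/61.1 − 5 = 20.5 − 9.002 − 5 = 6.498 cmH2O.
R = 6.498 / 0.55 = 11.815 cmH2O·s/L.

11.8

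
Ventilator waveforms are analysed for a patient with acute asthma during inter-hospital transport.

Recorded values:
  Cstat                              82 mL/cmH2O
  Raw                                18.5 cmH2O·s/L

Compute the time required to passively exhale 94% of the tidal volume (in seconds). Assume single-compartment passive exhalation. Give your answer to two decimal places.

4.27

τ = R × C = 18.5 × 82 mL/cmH2O = 18.5 × 0.082 L/cmH2O = 1.517 s.
Exhaled fraction f = 1 − e^(−t/τ) → t = −τ·ln(1 − f) = −1.517·ln(0.06) = 4.268 s.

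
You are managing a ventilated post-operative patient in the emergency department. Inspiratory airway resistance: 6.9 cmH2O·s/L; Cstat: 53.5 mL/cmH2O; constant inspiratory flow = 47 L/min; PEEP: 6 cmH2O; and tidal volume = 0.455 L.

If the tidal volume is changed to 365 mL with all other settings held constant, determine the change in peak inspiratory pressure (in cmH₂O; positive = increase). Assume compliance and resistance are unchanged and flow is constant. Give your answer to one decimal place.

PIP = Vt/C + R·V̇ + PEEP (constant-flow equation of motion).
Only the elastic term changes: ΔPIP = ΔVt / C = (365 − 455) / 53.5 = -1.682 cmH2O.

-1.7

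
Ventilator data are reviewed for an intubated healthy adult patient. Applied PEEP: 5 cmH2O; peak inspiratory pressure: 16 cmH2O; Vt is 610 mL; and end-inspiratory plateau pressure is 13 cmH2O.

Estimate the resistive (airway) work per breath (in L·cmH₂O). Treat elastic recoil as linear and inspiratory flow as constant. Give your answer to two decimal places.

With constant inspiratory flow the resistive pressure is constant at PIP − Pplat = 16 − 13 = 3.0 cmH2O, so resistive work = 3.0 × 0.610 = 1.83 L·cmH2O.

1.83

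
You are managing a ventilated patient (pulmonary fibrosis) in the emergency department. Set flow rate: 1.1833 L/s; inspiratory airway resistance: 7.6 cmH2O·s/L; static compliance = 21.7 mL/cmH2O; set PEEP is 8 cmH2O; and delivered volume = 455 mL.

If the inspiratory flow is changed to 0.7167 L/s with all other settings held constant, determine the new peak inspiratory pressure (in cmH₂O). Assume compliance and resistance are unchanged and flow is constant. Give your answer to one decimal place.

34.4

PIP = Vt/C + R·V̇ + PEEP (constant-flow equation of motion).
Only the resistive term changes: ΔPIP = R × ΔV̇ = 7.6 × (0.7167 − 1.1833) = 7.6 × -0.4666 = -3.546 cmH2O.
Original PIP = 455/21.7 + 7.6×1.1833 + 8 = 37.961 cmH2O; new PIP = 37.961 + (-3.546) = 34.415 cmH2O.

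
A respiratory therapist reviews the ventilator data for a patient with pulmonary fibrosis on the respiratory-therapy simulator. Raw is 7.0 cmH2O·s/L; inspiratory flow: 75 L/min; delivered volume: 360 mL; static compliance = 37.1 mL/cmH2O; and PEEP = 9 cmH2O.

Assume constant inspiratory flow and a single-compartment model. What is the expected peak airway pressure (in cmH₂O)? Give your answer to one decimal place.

Flow: 75 L/min ÷ 60 = 1.25 L/s.
Equation of motion (constant flow): PIP = Vt/C + R·V̇ + PEEP.
PIP = 360/37.1 + 7.0×1.25 + 9 = 9.704 + 8.75 + 9 = 27.454 cmH2O.

27.5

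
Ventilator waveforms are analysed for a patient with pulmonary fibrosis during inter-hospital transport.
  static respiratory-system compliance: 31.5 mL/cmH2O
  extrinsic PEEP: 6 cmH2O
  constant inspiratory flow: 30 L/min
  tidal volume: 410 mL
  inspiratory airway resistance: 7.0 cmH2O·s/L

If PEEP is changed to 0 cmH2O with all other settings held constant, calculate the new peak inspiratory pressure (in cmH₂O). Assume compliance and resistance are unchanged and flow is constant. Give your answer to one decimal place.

Flow: 30 L/min ÷ 60 = 0.5 L/s.
PIP = Vt/C + R·V̇ + PEEP (constant-flow equation of motion).
Only the baseline term changes: ΔPIP = ΔPEEP = 0 − 6 = -6.0 cmH2O.
Original PIP = 410/31.5 + 7.0×0.5 + 6 = 22.516 cmH2O; new PIP = 22.516 + (-6.0) = 16.516 cmH2O.

16.5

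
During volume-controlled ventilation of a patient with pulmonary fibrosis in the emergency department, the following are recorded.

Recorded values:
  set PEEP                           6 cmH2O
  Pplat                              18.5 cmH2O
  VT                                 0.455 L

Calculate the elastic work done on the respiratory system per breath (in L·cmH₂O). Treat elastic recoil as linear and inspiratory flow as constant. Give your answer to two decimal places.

2.84

Elastic work ≈ ½ × (Pplat − PEEP) × Vt = 0.5 × (18.5 − 6) × 0.455 L = 0.5 × 12.5 × 0.455 = 2.844 L·cmH2O.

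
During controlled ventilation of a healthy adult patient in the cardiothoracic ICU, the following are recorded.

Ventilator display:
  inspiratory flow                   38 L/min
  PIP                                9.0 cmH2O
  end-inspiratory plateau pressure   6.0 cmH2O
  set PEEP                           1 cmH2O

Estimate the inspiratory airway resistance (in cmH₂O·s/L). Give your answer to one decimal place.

4.7

Flow: 38 L/min ÷ 60 = 0.6333 L/s.
Raw = (PIP − Pplat) / flow = (9.0 − 6.0) / 0.6333 = 3.0 / 0.6333 = 4.737 cmH2O·s/L.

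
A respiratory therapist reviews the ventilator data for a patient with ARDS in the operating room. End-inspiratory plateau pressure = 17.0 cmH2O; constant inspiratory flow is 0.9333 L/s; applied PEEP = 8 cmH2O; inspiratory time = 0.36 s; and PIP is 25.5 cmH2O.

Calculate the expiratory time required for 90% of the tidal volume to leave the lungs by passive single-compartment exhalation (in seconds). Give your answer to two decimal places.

0.78

Vt = flow × Ti = 0.9333 L/s × 0.36 s × 1000 mL/L = 335.99 mL.
R = (PIP − Pplat)/V̇ = (25.5 − 17.0) / 0.9333 = 8.5/0.9333 = 9.107 cmH2O·s/L.
C = Vt/(Pplat − PEEP) = 335.99 / (17.0 − 8) = 335.99/9.0 = 37.332 mL/cmH2O.
τ = R × C = 9.107 × 0.03733 L/cmH2O = 0.34 s.
t = −τ·ln(1 − 0.90) = −0.34·ln(0.1) = 0.7829 s.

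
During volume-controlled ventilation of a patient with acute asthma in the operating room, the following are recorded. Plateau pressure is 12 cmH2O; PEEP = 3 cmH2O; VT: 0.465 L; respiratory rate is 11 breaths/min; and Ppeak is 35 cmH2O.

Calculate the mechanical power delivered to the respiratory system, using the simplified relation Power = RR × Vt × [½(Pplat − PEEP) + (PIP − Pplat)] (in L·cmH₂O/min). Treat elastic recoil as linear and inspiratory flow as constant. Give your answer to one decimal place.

140.7

Per-breath work = Vt × [½(Pplat−PEEP) + (PIP−Pplat)] = 0.465 × [0.5×9.0 + 23.0] = 0.465 × 27.5 = 12.788 L·cmH2O.
Power = 11 × 12.788 = 140.67 L·cmH2O/min.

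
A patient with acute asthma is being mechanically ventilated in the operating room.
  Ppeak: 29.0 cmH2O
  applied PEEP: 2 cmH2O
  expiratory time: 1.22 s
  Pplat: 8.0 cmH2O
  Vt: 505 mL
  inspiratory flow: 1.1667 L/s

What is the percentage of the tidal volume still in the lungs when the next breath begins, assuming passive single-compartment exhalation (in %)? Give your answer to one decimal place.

R = (PIP − Pplat)/V̇ = (29.0 − 8.0) / 1.1667 = 21.0/1.1667 = 17.999 cmH2O·s/L.
C = Vt/(Pplat − PEEP) = 505.0 / (8.0 − 2) = 505.0/6.0 = 84.167 mL/cmH2O.
τ = R × C = 17.999 × 0.08417 L/cmH2O = 1.515 s.
Fraction remaining at end-expiration = e^(−Te/τ) = e^(−1.22/1.515) = 0.447 → 44.7%.

44.7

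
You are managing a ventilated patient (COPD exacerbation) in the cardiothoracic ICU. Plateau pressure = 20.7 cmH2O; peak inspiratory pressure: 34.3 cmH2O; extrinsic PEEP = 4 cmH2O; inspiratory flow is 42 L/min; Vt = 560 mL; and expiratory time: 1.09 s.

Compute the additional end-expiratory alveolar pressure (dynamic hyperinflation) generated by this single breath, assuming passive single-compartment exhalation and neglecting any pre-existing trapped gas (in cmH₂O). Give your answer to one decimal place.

3.1

Flow: 42 L/min ÷ 60 = 0.7 L/s.
R = (PIP − Pplat)/V̇ = (34.3 − 20.7) / 0.7 = 13.6/0.7 = 19.429 cmH2O·s/L.
C = Vt/(Pplat − PEEP) = 560.0 / (20.7 − 4) = 560.0/16.7 = 33.533 mL/cmH2O.
τ = R × C = 19.429 × 0.03353 L/cmH2O = 0.6515 s.
Fraction remaining = e^(−Te/τ) = e^(−1.09/0.6515) = 0.1877; trapped volume = 560.0 × 0.1877 = 105.11 mL.
Additional alveolar pressure from trapping ≈ V_trapped / C = 105.11 / 33.533 = 3.135 cmH2O.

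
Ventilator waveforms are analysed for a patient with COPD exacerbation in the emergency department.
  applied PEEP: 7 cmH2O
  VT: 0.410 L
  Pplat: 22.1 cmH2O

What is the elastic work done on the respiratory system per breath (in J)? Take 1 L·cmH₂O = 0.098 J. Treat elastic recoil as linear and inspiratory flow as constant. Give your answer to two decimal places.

0.30

Elastic work ≈ ½ × (Pplat − PEEP) × Vt = 0.5 × (22.1 − 7) × 0.410 L = 0.5 × 15.1 × 0.410 = 3.096 L·cmH2O.
× 0.098 J/(L·cmH2O) → 0.3034 J.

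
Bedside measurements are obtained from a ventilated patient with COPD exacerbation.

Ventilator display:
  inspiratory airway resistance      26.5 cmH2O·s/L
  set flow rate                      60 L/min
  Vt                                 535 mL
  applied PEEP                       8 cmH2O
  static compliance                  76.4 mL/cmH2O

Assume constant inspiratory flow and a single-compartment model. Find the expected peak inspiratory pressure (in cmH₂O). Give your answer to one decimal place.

41.5

Flow: 60 L/min ÷ 60 = 1 L/s.
Equation of motion (constant flow): PIP = Vt/C + R·V̇ + PEEP.
PIP = 535/76.4 + 26.5×1 + 8 = 7.003 + 26.5 + 8 = 41.503 cmH2O.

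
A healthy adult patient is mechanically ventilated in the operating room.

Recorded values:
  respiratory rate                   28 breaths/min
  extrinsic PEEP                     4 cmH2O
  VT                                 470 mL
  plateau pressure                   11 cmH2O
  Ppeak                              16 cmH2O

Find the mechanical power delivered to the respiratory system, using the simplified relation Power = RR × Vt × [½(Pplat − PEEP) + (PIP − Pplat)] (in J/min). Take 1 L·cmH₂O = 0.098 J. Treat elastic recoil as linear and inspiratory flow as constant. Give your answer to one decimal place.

Per-breath work = Vt × [½(Pplat−PEEP) + (PIP−Pplat)] = 0.470 × [0.5×7.0 + 5.0] = 0.470 × 8.5 = 3.995 L·cmH2O.
Power = 28 × 3.995 = 111.86 L·cmH2O/min.
× 0.098 J/(L·cmH2O) → 10.962 J/min.

11.0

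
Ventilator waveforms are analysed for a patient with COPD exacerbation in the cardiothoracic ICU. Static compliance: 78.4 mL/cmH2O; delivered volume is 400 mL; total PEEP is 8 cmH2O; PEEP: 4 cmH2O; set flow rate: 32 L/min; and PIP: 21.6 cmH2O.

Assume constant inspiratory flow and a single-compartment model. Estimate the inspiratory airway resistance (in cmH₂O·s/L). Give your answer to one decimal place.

Flow: 32 L/min ÷ 60 = 0.5333 L/s.
Total PEEP = 8 cmH2O (set 4 + intrinsic 4); this is the baseline alveolar pressure.
Equation of motion (constant flow): PIP = Vt/C + R·V̇ + PEEP.
R·V̇ = PIP − Vt/C − PEEP = 21.6 − 400/78.4 − 8 = 21.6 − 5.102 − 8 = 8.498 cmH2O.
R = 8.498 / 0.5333 = 15.935 cmH2O·s/L.

15.9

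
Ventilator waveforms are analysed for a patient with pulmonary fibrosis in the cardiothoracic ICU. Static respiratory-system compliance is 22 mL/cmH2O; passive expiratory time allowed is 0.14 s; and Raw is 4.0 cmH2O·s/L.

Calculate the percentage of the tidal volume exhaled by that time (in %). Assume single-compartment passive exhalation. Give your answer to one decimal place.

τ = R × C = 4.0 × 22 mL/cmH2O = 4.0 × 0.022 L/cmH2O = 0.088 s.
Passive exhalation: V(t)/V₀ = e^(−t/τ) = e^(−0.14/0.088) = 0.2037.
Fraction exhaled = 1 − 0.2037 = 0.7963 → 79.63%.

79.6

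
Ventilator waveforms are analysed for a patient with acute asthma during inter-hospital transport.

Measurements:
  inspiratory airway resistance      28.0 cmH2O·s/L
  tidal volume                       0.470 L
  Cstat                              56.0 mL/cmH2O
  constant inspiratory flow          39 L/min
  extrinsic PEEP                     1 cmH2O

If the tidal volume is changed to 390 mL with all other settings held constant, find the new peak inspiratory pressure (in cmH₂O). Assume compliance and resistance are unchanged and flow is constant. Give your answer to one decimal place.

Flow: 39 L/min ÷ 60 = 0.65 L/s.
PIP = Vt/C + R·V̇ + PEEP (constant-flow equation of motion).
Only the elastic term changes: ΔPIP = ΔVt / C = (390 − 470) / 56.0 = -1.429 cmH2O.
Original PIP = 470/56.0 + 28.0×0.65 + 1 = 27.593 cmH2O; new PIP = 27.593 + (-1.429) = 26.164 cmH2O.

26.2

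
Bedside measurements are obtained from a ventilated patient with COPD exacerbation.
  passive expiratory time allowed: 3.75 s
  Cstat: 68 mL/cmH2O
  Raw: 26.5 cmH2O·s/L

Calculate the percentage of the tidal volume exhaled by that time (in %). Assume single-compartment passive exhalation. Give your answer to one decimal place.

87.5

τ = R × C = 26.5 × 68 mL/cmH2O = 26.5 × 0.068 L/cmH2O = 1.802 s.
Passive exhalation: V(t)/V₀ = e^(−t/τ) = e^(−3.75/1.802) = 0.1248.
Fraction exhaled = 1 − 0.1248 = 0.8752 → 87.52%.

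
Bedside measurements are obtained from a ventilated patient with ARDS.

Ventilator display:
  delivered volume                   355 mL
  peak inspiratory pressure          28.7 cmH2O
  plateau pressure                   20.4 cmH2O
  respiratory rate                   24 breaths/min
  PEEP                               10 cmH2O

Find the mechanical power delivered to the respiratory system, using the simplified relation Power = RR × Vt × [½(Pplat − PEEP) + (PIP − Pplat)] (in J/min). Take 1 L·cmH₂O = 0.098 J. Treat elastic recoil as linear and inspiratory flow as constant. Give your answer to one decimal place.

11.3

Per-breath work = Vt × [½(Pplat−PEEP) + (PIP−Pplat)] = 0.355 × [0.5×10.4 + 8.3] = 0.355 × 13.5 = 4.793 L·cmH2O.
Power = 24 × 4.793 = 115.03 L·cmH2O/min.
× 0.098 J/(L·cmH2O) → 11.273 J/min.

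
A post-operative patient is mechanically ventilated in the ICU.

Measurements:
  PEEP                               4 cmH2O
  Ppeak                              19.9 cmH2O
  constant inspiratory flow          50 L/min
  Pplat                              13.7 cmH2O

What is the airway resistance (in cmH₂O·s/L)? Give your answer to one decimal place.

Flow: 50 L/min ÷ 60 = 0.8333 L/s.
Raw = (PIP − Pplat) / flow = (19.9 − 13.7) / 0.8333 = 6.2 / 0.8333 = 7.44 cmH2O·s/L.

7.4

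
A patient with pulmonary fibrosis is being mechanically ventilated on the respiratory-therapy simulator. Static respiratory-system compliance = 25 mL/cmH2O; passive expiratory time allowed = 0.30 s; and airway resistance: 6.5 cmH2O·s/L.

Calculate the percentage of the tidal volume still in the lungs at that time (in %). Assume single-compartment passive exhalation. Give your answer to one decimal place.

τ = R × C = 6.5 × 25 mL/cmH2O = 6.5 × 0.025 L/cmH2O = 0.1625 s.
Passive exhalation: V(t)/V₀ = e^(−t/τ) = e^(−0.30/0.1625) = 0.1578.
Fraction remaining = 0.1578 → 15.78%.

15.8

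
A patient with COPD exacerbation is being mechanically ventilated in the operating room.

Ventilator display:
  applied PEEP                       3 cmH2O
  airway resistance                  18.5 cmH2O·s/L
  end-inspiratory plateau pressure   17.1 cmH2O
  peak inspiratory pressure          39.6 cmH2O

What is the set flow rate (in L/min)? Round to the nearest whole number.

73

flow = (PIP − Pplat) / Raw = (39.6 − 17.1) / 18.5 = 1.216 L/s × 60 = 72.96 L/min.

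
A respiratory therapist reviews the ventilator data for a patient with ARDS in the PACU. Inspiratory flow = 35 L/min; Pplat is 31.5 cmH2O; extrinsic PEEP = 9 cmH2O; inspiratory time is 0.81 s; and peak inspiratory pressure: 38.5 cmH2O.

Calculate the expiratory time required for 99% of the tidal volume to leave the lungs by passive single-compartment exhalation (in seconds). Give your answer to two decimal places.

Flow: 35 L/min ÷ 60 = 0.5833 L/s.
Vt = flow × Ti = 0.5833 L/s × 0.81 s × 1000 mL/L = 472.47 mL.
R = (PIP − Pplat)/V̇ = (38.5 − 31.5) / 0.5833 = 7.0/0.5833 = 12.001 cmH2O·s/L.
C = Vt/(Pplat − PEEP) = 472.47 / (31.5 − 9) = 472.47/22.5 = 20.999 mL/cmH2O.
τ = R × C = 12.001 × 0.021 L/cmH2O = 0.252 s.
t = −τ·ln(1 − 0.99) = −0.252·ln(0.01) = 1.161 s.

1.16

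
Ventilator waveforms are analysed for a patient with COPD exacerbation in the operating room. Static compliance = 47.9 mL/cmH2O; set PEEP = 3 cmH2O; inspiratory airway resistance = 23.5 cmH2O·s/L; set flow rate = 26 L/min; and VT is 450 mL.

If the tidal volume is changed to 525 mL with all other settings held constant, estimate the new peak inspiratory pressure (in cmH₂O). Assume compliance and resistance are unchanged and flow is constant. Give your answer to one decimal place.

24.1

Flow: 26 L/min ÷ 60 = 0.4333 L/s.
PIP = Vt/C + R·V̇ + PEEP (constant-flow equation of motion).
Only the elastic term changes: ΔPIP = ΔVt / C = (525 − 450) / 47.9 = 1.566 cmH2O.
Original PIP = 450/47.9 + 23.5×0.4333 + 3 = 22.577 cmH2O; new PIP = 22.577 + (1.566) = 24.143 cmH2O.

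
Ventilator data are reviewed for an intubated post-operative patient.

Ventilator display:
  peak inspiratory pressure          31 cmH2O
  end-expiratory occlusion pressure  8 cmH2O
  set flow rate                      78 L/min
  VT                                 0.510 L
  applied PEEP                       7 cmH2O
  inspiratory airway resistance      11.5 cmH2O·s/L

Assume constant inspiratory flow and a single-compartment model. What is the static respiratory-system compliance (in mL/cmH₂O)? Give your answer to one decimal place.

Flow: 78 L/min ÷ 60 = 1.3 L/s.
Total PEEP = 8 cmH2O (set 7 + intrinsic 1); this is the baseline alveolar pressure.
Equation of motion (constant flow): PIP = Vt/C + R·V̇ + PEEP.
Vt/C = PIP − R·V̇ − PEEP = 31 − 11.5×1.3 − 8 = 31 − 14.95 − 8 = 8.05 cmH2O.
C = Vt / 8.05 = 510 / 8.05 = 63.354 mL/cmH2O.

63.4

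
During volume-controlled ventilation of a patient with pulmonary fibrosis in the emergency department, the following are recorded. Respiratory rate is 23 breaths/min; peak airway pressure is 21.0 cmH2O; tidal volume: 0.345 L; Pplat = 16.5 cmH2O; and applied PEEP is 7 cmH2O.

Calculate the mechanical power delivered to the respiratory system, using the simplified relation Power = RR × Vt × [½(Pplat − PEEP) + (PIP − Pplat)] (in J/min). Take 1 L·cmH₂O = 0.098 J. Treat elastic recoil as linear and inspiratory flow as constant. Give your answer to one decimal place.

Per-breath work = Vt × [½(Pplat−PEEP) + (PIP−Pplat)] = 0.345 × [0.5×9.5 + 4.5] = 0.345 × 9.25 = 3.191 L·cmH2O.
Power = 23 × 3.191 = 73.393 L·cmH2O/min.
× 0.098 J/(L·cmH2O) → 7.193 J/min.

7.2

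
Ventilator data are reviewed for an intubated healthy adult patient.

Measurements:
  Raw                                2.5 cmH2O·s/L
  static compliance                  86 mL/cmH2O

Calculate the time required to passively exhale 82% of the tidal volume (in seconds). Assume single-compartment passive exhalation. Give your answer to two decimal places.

0.37

τ = R × C = 2.5 × 86 mL/cmH2O = 2.5 × 0.086 L/cmH2O = 0.215 s.
Exhaled fraction f = 1 − e^(−t/τ) → t = −τ·ln(1 − f) = −0.215·ln(0.18) = 0.3687 s.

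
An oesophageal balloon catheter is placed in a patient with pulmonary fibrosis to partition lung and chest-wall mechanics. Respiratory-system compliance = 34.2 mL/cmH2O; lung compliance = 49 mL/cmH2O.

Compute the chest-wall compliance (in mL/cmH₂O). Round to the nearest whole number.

1/Ccw = 1/Crs − 1/CL.
1/Ccw = 1/34.2 − 1/49 = 0.008832.
Ccw = 113.22 mL/cmH2O.

113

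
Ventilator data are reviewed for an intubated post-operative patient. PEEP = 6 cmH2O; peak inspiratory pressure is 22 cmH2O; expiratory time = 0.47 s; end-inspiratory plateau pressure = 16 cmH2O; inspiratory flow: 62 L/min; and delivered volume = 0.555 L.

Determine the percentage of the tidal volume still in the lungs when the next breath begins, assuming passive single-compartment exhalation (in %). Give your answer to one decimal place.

23.3

Flow: 62 L/min ÷ 60 = 1.0333 L/s.
R = (PIP − Pplat)/V̇ = (22 − 16) / 1.0333 = 6.0/1.0333 = 5.807 cmH2O·s/L.
C = Vt/(Pplat − PEEP) = 555.0 / (16 − 6) = 555.0/10.0 = 55.5 mL/cmH2O.
τ = R × C = 5.807 × 0.0555 L/cmH2O = 0.3223 s.
Fraction remaining at end-expiration = e^(−Te/τ) = e^(−0.47/0.3223) = 0.2326 → 23.26%.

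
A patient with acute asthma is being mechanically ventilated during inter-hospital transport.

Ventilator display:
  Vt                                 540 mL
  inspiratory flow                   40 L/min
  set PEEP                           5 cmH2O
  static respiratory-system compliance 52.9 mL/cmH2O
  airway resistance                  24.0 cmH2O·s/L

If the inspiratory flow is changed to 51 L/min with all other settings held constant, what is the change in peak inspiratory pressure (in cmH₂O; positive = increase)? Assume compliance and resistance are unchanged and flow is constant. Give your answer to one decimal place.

4.4

Flow: 40 L/min ÷ 60 = 0.6667 L/s.
New flow: 51 L/min ÷ 60 = 0.85 L/s.
PIP = Vt/C + R·V̇ + PEEP (constant-flow equation of motion).
Only the resistive term changes: ΔPIP = R × ΔV̇ = 24.0 × (0.85 − 0.6667) = 24.0 × 0.1833 = 4.399 cmH2O.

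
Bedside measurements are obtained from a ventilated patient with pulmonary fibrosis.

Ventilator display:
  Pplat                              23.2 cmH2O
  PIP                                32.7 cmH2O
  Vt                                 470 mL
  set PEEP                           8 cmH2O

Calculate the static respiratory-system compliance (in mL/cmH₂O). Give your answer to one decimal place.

Cstat = Vt / (Pplat − PEEP) = 470 / (23.2 − 8) = 470 / 15.2 = 30.921 mL/cmH2O.

30.9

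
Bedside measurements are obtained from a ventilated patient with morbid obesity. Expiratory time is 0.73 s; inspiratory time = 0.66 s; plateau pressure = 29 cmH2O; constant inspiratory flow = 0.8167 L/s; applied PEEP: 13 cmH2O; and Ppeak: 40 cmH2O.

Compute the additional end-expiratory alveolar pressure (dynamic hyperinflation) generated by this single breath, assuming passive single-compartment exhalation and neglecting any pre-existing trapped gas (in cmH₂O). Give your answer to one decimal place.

3.2

Vt = flow × Ti = 0.8167 L/s × 0.66 s × 1000 mL/L = 539.02 mL.
R = (PIP − Pplat)/V̇ = (40 − 29) / 0.8167 = 11.0/0.8167 = 13.469 cmH2O·s/L.
C = Vt/(Pplat − PEEP) = 539.02 / (29 − 13) = 539.02/16.0 = 33.689 mL/cmH2O.
τ = R × C = 13.469 × 0.03369 L/cmH2O = 0.4538 s.
Fraction remaining = e^(−Te/τ) = e^(−0.73/0.4538) = 0.2002; trapped volume = 539.02 × 0.2002 = 107.91 mL.
Additional alveolar pressure from trapping ≈ V_trapped / C = 107.91 / 33.689 = 3.203 cmH2O.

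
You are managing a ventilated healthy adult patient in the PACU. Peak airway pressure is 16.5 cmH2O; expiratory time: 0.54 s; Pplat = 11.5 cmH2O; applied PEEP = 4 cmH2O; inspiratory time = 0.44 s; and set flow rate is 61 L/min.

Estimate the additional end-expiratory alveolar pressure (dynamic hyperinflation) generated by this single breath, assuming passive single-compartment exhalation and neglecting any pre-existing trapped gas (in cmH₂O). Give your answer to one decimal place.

Flow: 61 L/min ÷ 60 = 1.0167 L/s.
Vt = flow × Ti = 1.0167 L/s × 0.44 s × 1000 mL/L = 447.35 mL.
R = (PIP − Pplat)/V̇ = (16.5 − 11.5) / 1.0167 = 5.0/1.0167 = 4.918 cmH2O·s/L.
C = Vt/(Pplat − PEEP) = 447.35 / (11.5 − 4) = 447.35/7.5 = 59.647 mL/cmH2O.
τ = R × C = 4.918 × 0.05965 L/cmH2O = 0.2934 s.
Fraction remaining = e^(−Te/τ) = e^(−0.54/0.2934) = 0.1587; trapped volume = 447.35 × 0.1587 = 70.994 mL.
Additional alveolar pressure from trapping ≈ V_trapped / C = 70.994 / 59.647 = 1.19 cmH2O.

1.2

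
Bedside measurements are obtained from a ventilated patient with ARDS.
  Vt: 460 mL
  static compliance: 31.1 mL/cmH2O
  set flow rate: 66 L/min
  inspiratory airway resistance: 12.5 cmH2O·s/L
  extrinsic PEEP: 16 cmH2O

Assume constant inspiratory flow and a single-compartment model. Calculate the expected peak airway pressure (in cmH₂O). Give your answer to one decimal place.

44.5

Flow: 66 L/min ÷ 60 = 1.1 L/s.
Equation of motion (constant flow): PIP = Vt/C + R·V̇ + PEEP.
PIP = 460/31.1 + 12.5×1.1 + 16 = 14.791 + 13.75 + 16 = 44.541 cmH2O.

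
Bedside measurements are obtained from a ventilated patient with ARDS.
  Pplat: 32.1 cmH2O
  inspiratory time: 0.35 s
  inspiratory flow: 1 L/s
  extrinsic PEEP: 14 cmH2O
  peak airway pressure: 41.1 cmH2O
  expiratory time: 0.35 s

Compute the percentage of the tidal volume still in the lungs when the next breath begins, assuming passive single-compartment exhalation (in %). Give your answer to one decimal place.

Vt = flow × Ti = 1 L/s × 0.35 s × 1000 mL/L = 350.0 mL.
R = (PIP − Pplat)/V̇ = (41.1 − 32.1) / 1 = 9.0/1 = 9.0 cmH2O·s/L.
C = Vt/(Pplat − PEEP) = 350.0 / (32.1 − 14) = 350.0/18.1 = 19.337 mL/cmH2O.
τ = R × C = 9.0 × 0.01934 L/cmH2O = 0.1741 s.
Fraction remaining at end-expiration = e^(−Te/τ) = e^(−0.35/0.1741) = 0.1339 → 13.39%.

13.4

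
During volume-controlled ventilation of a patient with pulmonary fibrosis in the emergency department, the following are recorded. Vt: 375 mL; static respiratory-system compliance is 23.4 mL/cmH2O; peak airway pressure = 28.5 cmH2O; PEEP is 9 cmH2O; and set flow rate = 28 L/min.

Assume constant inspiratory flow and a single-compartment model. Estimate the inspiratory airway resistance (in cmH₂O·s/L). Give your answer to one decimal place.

Flow: 28 L/min ÷ 60 = 0.4667 L/s.
Equation of motion (constant flow): PIP = Vt/C + R·V̇ + PEEP.
R·V̇ = PIP − Vt/C − PEEP = 28.5 − 375/23.4 − 9 = 28.5 − 16.026 − 9 = 3.474 cmH2O.
R = 3.474 / 0.4667 = 7.444 cmH2O·s/L.

7.4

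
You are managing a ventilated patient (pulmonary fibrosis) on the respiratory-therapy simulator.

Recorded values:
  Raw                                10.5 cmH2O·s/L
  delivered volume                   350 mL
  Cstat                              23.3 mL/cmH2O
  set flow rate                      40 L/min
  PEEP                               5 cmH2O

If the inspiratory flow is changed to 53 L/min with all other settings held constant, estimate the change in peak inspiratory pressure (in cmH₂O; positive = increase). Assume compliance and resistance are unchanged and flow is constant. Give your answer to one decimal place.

Flow: 40 L/min ÷ 60 = 0.6667 L/s.
New flow: 53 L/min ÷ 60 = 0.8833 L/s.
PIP = Vt/C + R·V̇ + PEEP (constant-flow equation of motion).
Only the resistive term changes: ΔPIP = R × ΔV̇ = 10.5 × (0.8833 − 0.6667) = 10.5 × 0.2166 = 2.274 cmH2O.

2.3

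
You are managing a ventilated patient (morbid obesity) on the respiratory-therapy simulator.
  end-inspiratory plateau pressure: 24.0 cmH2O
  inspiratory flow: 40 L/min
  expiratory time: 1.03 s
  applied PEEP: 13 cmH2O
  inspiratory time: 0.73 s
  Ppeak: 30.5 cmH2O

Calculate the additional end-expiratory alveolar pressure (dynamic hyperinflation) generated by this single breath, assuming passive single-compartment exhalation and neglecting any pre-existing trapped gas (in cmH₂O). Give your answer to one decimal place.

Flow: 40 L/min ÷ 60 = 0.6667 L/s.
Vt = flow × Ti = 0.6667 L/s × 0.73 s × 1000 mL/L = 486.69 mL.
R = (PIP − Pplat)/V̇ = (30.5 − 24.0) / 0.6667 = 6.5/0.6667 = 9.75 cmH2O·s/L.
C = Vt/(Pplat − PEEP) = 486.69 / (24.0 − 13) = 486.69/11.0 = 44.245 mL/cmH2O.
τ = R × C = 9.75 × 0.04425 L/cmH2O = 0.4314 s.
Fraction remaining = e^(−Te/τ) = e^(−1.03/0.4314) = 0.09185; trapped volume = 486.69 × 0.09185 = 44.702 mL.
Additional alveolar pressure from trapping ≈ V_trapped / C = 44.702 / 44.245 = 1.01 cmH2O.

1.0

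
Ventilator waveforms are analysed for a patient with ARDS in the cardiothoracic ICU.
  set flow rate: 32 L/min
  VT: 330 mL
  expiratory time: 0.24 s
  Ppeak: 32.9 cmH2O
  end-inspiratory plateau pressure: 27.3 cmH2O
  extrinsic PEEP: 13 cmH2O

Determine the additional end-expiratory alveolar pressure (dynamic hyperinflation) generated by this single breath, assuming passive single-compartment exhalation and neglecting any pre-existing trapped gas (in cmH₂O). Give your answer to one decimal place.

5.3

Flow: 32 L/min ÷ 60 = 0.5333 L/s.
R = (PIP − Pplat)/V̇ = (32.9 − 27.3) / 0.5333 = 5.6/0.5333 = 10.501 cmH2O·s/L.
C = Vt/(Pplat − PEEP) = 330.0 / (27.3 − 13) = 330.0/14.3 = 23.077 mL/cmH2O.
τ = R × C = 10.501 × 0.02308 L/cmH2O = 0.2424 s.
Fraction remaining = e^(−Te/τ) = e^(−0.24/0.2424) = 0.3715; trapped volume = 330.0 × 0.3715 = 122.6 mL.
Additional alveolar pressure from trapping ≈ V_trapped / C = 122.6 / 23.077 = 5.313 cmH2O.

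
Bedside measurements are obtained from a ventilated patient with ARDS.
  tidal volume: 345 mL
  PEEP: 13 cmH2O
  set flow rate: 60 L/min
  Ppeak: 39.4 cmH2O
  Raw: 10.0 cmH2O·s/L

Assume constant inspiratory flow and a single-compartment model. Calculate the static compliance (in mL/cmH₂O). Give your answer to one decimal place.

21.0

Flow: 60 L/min ÷ 60 = 1 L/s.
Equation of motion (constant flow): PIP = Vt/C + R·V̇ + PEEP.
Vt/C = PIP − R·V̇ − PEEP = 39.4 − 10.0×1 − 13 = 39.4 − 10.0 − 13 = 16.4 cmH2O.
C = Vt / 16.4 = 345 / 16.4 = 21.037 mL/cmH2O.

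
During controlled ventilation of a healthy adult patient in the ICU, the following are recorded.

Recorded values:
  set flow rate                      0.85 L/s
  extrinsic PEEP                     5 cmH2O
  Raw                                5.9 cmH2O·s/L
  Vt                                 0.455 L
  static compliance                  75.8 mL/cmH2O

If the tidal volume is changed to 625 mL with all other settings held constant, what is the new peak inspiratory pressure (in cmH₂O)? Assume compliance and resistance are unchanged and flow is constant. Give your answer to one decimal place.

PIP = Vt/C + R·V̇ + PEEP (constant-flow equation of motion).
Only the elastic term changes: ΔPIP = ΔVt / C = (625 − 455) / 75.8 = 2.243 cmH2O.
Original PIP = 455/75.8 + 5.9×0.85 + 5 = 16.018 cmH2O; new PIP = 16.018 + (2.243) = 18.261 cmH2O.

18.3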